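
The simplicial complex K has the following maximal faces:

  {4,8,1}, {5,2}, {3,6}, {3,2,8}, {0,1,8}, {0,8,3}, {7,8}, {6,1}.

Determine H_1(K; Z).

H_1 ≅ Z.

Order the vertices as 0 < 1 < 2 < 3 < 4 < 5 < 6 < 7 < 8. Listing each simplex with vertices in this order, K has dimension 2 with simplices:

  0-simplices (9): [0], [1], [2], [3], [4], [5], [6], [7], [8]
  1-simplices (13): [0,1], [0,3], [0,8], [1,4], [1,6], [1,8], [2,3], [2,5], [2,8], [3,6], [3,8], [4,8], [7,8]
  2-simplices (4): [0,1,8], [0,3,8], [1,4,8], [2,3,8]

Hence C_0 ≅ Z^9, C_1 ≅ Z^13, C_2 ≅ Z^4.

Boundary ∂_1: C_1 → C_0 sends each edge [p,q] (with p < q) to q − p.
This gives a 9×13 integer matrix of rank 8; reducing to Smith normal form yields diagonal entries (1,1,1,1,1,1,1,1).

Boundary ∂_2: C_2 → C_1 acts by ∂[p,q,r] = [q,r] − [p,r] + [p,q]. For instance
  ∂[2,3,8] = [3,8] − [2,8] + [2,3],
  ∂[1,4,8] = [4,8] − [1,8] + [1,4].
As a 13×4 matrix over Z this has rank 4, with invariant factors (1,1,1,1).

From H_k ≅ ker(∂_k) / im(∂_{k+1}) we obtain:

  H_1: rank ker ∂_1 − rank ∂_2 = (13 − 8) − 4 = 1, and the invariant factors of ∂_2 are all 1, so H_1 ≅ Z.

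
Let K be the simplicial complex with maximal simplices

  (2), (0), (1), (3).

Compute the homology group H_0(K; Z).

Fix the vertex order 0 < 1 < 2 < 3 and write every simplex with vertices in increasing order. Then dim K = 0 and the simplices of K are:

  0-simplices (4): [0], [1], [2], [3]

giving chain groups C_0 ≅ Z^4.

Reading off H_k = ker ∂_k / im ∂_{k+1}:

  H_0: rank C_0 − rank ∂_1 = 4 − 0 = 4, and there is no ∂_1, so H_0 ≅ Z^4.

H_0 = Z^4.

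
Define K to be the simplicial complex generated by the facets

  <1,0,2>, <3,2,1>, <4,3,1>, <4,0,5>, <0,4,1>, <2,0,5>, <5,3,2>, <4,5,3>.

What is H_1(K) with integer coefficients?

K has 6 vertices, 12 edges, 8 triangles.
rank ∂_1 = 5, rank ∂_2 = 7 ⇒ b_1 = 12 − 5 − 7 = 0; all invariant factors of ∂_2 are 1 so no torsion. So H_1 ≅ 0.

H_1 ≅ 0.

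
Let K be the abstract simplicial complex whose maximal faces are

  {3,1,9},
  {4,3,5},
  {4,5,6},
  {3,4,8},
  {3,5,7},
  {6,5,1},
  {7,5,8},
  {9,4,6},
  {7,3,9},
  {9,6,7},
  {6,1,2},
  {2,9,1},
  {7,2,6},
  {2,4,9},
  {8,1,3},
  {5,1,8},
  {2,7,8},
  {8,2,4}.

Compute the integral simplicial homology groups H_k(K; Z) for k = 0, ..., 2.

Order the vertices as 1 < 2 < 3 < 4 < 5 < 6 < 7 < 8 < 9. Listing each simplex with vertices in this order, K has dimension 2 with simplices:

  0-simplices (9): [1], [2], [3], [4], [5], [6], [7], [8], [9]
  1-simplices (27): (27 of them)
  2-simplices (18): [1,2,6], [1,2,9], [1,3,8], [1,3,9], [1,5,6], [1,5,8], [2,4,8], [2,4,9], [2,6,7], [2,7,8], [3,4,5], [3,4,8], [3,5,7], [3,7,9], [4,5,6], [4,6,9], [5,7,8], [6,7,9]

so the chain groups are C_0 ≅ Z^9, C_1 ≅ Z^27, C_2 ≅ Z^18.

Boundary ∂_1: C_1 → C_0 is given by ∂[p,q] = [q] − [p]. For instance
  ∂[2,9] = [9] − [2].
The 9×27 boundary matrix has rank 8 and Smith normal form diag(1,1,1,1,1,1,1,1).

The boundary map ∂_2: C_2 → C_1 sends each 2-simplex [p,q,r] to [q,r] − [p,r] + [p,q]. For instance
  ∂[1,5,6] = [5,6] − [1,6] + [1,5],
  ∂[2,7,8] = [7,8] − [2,8] + [2,7].
As a 27×18 matrix over Z this has rank 18, with invariant factors (1,1,1,1,1,1,1,1,1,1,1,1,1,1,1,1,1,2).

From H_k ≅ ker(∂_k) / im(∂_{k+1}) we obtain:

  H_0: rank C_0 − rank ∂_1 = 9 − 8 = 1, and the invariant factors of ∂_1 are all 1, so H_0 = Z.
  H_1: rank ker ∂_1 − rank ∂_2 = (27 − 8) − 18 = 1, and ∂_2 has invariant factor 2 > 1, so H_1 = Z ⊕ Z/2.
  H_2: rank ker ∂_2 − rank ∂_3 = (18 − 18) − 0 = 0, and there is no ∂_3, so H_2 = 0.

(K is a triangulation of the Klein bottle.)

H_0 = Z,  H_1 = Z ⊕ Z/2,  H_2 = 0.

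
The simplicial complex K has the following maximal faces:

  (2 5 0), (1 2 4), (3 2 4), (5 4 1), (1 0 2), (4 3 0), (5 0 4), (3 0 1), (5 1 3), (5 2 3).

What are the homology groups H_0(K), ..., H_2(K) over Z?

We work with the vertex ordering 0 < 1 < 2 < 3 < 4 < 5. The simplices of K, each written with vertices in increasing order, are:

  0-simplices (6): [0], [1], [2], [3], [4], [5]
  1-simplices (15): [0,1], [0,2], [0,3], [0,4], [0,5], [1,2], [1,3], [1,4], [1,5], [2,3], [2,4], [2,5], [3,4], [3,5], [4,5]
  2-simplices (10): [0,1,2], [0,1,3], [0,2,5], [0,3,4], [0,4,5], [1,2,4], [1,3,5], [1,4,5], [2,3,4], [2,3,5]

giving chain groups C_0 ≅ Z^6, C_1 ≅ Z^15, C_2 ≅ Z^10.

Boundary ∂_1: C_1 → C_0 maps an edge to its endpoints' difference, ∂[p,q] = q − p. For instance
  ∂[3,4] = [4] − [3].
The resulting 6×15 matrix has rank 5, and its Smith normal form has invariant factors (1,1,1,1,1).

∂_2: C_2 → C_1 acts by ∂[p,q,r] = [q,r] − [p,r] + [p,q]. For instance
  ∂[0,4,5] = [4,5] − [0,5] + [0,4],
  ∂[1,2,4] = [2,4] − [1,4] + [1,2].
The 15×10 boundary matrix has rank 10 and Smith normal form diag(1,1,1,1,1,1,1,1,1,2).

Reading off H_k = ker ∂_k / im ∂_{k+1}:

  H_0: rank C_0 − rank ∂_1 = 6 − 5 = 1, and the invariant factors of ∂_1 are all 1, so H_0 = Z.
  H_1: rank ker ∂_1 − rank ∂_2 = (15 − 5) − 10 = 0, and ∂_2 has invariant factor 2 > 1, so H_1 = Z/2.
  H_2: rank ker ∂_2 − rank ∂_3 = (10 − 10) − 0 = 0, and there is no ∂_3, so H_2 = 0.

(K is a triangulation of the real projective plane RP^2.)

H_0 = Z,  H_1 = Z/2,  H_2 = 0.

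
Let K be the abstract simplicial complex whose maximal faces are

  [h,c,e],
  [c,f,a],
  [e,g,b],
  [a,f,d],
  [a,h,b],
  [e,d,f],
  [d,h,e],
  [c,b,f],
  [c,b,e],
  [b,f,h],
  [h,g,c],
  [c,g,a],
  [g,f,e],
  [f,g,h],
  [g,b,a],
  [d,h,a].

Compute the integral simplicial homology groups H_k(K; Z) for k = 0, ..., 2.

H_0 = Z,  H_1 = Z^2,  H_2 = Z.

K has 8 vertices, 24 edges, 16 triangles.
rank ∂_0 = 0, rank ∂_1 = 7 ⇒ b_0 = 8 − 0 − 7 = 1; all invariant factors of ∂_1 are 1 so no torsion. So H_0 = Z.
rank ∂_1 = 7, rank ∂_2 = 15 ⇒ b_1 = 24 − 7 − 15 = 2; all invariant factors of ∂_2 are 1 so no torsion. So H_1 = Z^2.
rank ∂_2 = 15, rank ∂_3 = 0 ⇒ b_2 = 16 − 15 − 0 = 1. So H_2 = Z.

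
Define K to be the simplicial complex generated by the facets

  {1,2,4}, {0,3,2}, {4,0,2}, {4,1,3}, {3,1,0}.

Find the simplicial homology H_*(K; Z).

We work with the vertex ordering 0 < 1 < 2 < 3 < 4. The simplices of K, each written with vertices in increasing order, are:

  0-simplices (5): [0], [1], [2], [3], [4]
  1-simplices (10): [0,1], [0,2], [0,3], [0,4], [1,2], [1,3], [1,4], [2,3], [2,4], [3,4]
  2-simplices (5): [0,1,3], [0,2,3], [0,2,4], [1,2,4], [1,3,4]

giving chain groups C_0 ≅ Z^5, C_1 ≅ Z^10, C_2 ≅ Z^5.

Boundary ∂_1: C_1 → C_0 sends each edge [p,q] (with p < q) to q − p.
The 5×10 boundary matrix has rank 4 and Smith normal form diag(1,1,1,1).

Boundary ∂_2: C_2 → C_1 acts by ∂[p,q,r] = [q,r] − [p,r] + [p,q]. For instance
  ∂[0,2,4] = [2,4] − [0,4] + [0,2],
  ∂[0,2,3] = [2,3] − [0,3] + [0,2].
The 10×5 boundary matrix has rank 5 and Smith normal form diag(1,1,1,1,1).

Computing H_k = (kernel of ∂_k) / (image of ∂_{k+1}):

  H_0: rank C_0 − rank ∂_1 = 5 − 4 = 1, and the invariant factors of ∂_1 are all 1, so H_0 = Z.
  H_1: rank ker ∂_1 − rank ∂_2 = (10 − 4) − 5 = 1, and the invariant factors of ∂_2 are all 1, so H_1 = Z.
  H_2: rank ker ∂_2 − rank ∂_3 = (5 − 5) − 0 = 0, and there is no ∂_3, so H_2 = 0.

As a check, the Euler characteristic is 5 − 10 + 5 = 0, which agrees with 1 − 1 + 0 = 0.

H_0 ≅ Z,  H_1 ≅ Z,  H_2 = 0.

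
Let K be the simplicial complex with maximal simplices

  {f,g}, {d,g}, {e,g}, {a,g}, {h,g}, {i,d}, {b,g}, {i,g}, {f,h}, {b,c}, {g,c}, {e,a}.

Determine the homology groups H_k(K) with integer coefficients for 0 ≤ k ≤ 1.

H_0 = Z,  H_1 = Z^4.

We work with the vertex ordering a < b < c < d < e < f < g < h < i. The simplices of K, each written with vertices in increasing order, are:

  0-simplices (9): a, b, c, d, e, f, g, h, i
  1-simplices (12): ae, ag, bc, bg, cg, dg, di, eg, fg, fh, gh, gi

so the chain groups are C_0 ≅ Z^9, C_1 ≅ Z^12.

The boundary map ∂_1: C_1 → C_0 sends each edge [p,q] (with p < q) to q − p.
The 9×12 boundary matrix has rank 8 and Smith normal form diag(1,1,1,1,1,1,1,1).

Computing H_k = (kernel of ∂_k) / (image of ∂_{k+1}):

  H_0: rank C_0 − rank ∂_1 = 9 − 8 = 1, and the invariant factors of ∂_1 are all 1, so H_0 ≅ Z.
  H_1: rank ker ∂_1 − rank ∂_2 = (12 − 8) − 0 = 4, and there is no ∂_2, so H_1 ≅ Z^4.

As a check, the Euler characteristic is 9 − 12 = -3, which agrees with 1 − 4 = -3.
(K is a triangulation of a wedge of 4 circles.)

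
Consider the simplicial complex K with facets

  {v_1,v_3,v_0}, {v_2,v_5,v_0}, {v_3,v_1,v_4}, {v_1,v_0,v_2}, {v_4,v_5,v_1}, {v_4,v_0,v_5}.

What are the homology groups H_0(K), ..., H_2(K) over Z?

H_0 ≅ Z,  H_1 ≅ Z,  H_2 = 0.

K has 6 vertices, 12 edges, 6 triangles.
rank ∂_0 = 0, rank ∂_1 = 5 ⇒ b_0 = 6 − 0 − 5 = 1; all invariant factors of ∂_1 are 1 so no torsion. So H_0 ≅ Z.
rank ∂_1 = 5, rank ∂_2 = 6 ⇒ b_1 = 12 − 5 − 6 = 1; all invariant factors of ∂_2 are 1 so no torsion. So H_1 ≅ Z.
rank ∂_2 = 6, rank ∂_3 = 0 ⇒ b_2 = 6 − 6 − 0 = 0. So H_2 ≅ 0.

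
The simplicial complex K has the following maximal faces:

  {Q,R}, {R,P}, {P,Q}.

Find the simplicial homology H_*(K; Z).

We work with the vertex ordering P < Q < R. The simplices of K, each written with vertices in increasing order, are:

  0-simplices (3): P, Q, R
  1-simplices (3): PQ, PR, QR

giving chain groups C_0 ≅ Z^3, C_1 ≅ Z^3.

Boundary ∂_1: C_1 → C_0 maps an edge to its endpoints' difference, ∂[p,q] = q − p. For instance
  ∂PR = R − P.
The resulting 3×3 matrix has rank 2, and its Smith normal form has invariant factors (1,1).

Reading off H_k = ker ∂_k / im ∂_{k+1}:

  H_0: rank C_0 − rank ∂_1 = 3 − 2 = 1, and the invariant factors of ∂_1 are all 1, so H_0 ≅ Z.
  H_1: rank ker ∂_1 − rank ∂_2 = (3 − 2) − 0 = 1, and there is no ∂_2, so H_1 ≅ Z.

(K is a triangulation of the circle S^1.)

H_0 ≅ Z,  H_1 ≅ Z.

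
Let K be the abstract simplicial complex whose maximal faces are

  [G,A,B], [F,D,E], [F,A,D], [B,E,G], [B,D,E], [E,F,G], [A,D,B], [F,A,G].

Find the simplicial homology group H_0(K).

Fix the vertex order A < B < D < E < F < G and write every simplex with vertices in increasing order. Then dim K = 2 and the simplices of K are:

  0-simplices (6): A, B, D, E, F, G
  1-simplices (12): AB, AD, AF, AG, BD, BE, BG, DE, DF, EF, EG, FG
  2-simplices (8): ABD, ABG, ADF, AFG, BDE, BEG, DEF, EFG

giving chain groups C_0 ≅ Z^6, C_1 ≅ Z^12, C_2 ≅ Z^8.

The boundary map ∂_1: C_1 → C_0 maps an edge to its endpoints' difference, ∂[p,q] = q − p. For instance
  ∂AB = B − A.
This gives a 6×12 integer matrix of rank 5; reducing to Smith normal form yields diagonal entries (1,1,1,1,1).

The boundary map ∂_2: C_2 → C_1 maps a triangle to the signed sum of its edges. For instance
  ∂DEF = EF − DF + DE,
  ∂BDE = DE − BE + BD.
The resulting 12×8 matrix has rank 7, and its Smith normal form has invariant factors (1,1,1,1,1,1,1).

Reading off H_k = ker ∂_k / im ∂_{k+1}:

  H_0: rank C_0 − rank ∂_1 = 6 − 5 = 1, and the invariant factors of ∂_1 are all 1, so H_0 ≅ Z.

H_0 = Z.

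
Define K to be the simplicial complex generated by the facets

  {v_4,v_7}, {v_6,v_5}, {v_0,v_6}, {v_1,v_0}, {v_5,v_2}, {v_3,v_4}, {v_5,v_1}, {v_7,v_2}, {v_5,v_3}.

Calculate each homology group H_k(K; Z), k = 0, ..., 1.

Order the vertices as v_0 < v_1 < v_2 < v_3 < v_4 < v_5 < v_6 < v_7. Listing each simplex with vertices in this order, K has dimension 1 with simplices:

  0-simplices (8): [v_0], [v_1], [v_2], [v_3], [v_4], [v_5], [v_6], [v_7]
  1-simplices (9): [v_0,v_1], [v_0,v_6], [v_1,v_5], [v_2,v_5], [v_2,v_7], [v_3,v_4], [v_3,v_5], [v_4,v_7], [v_5,v_6]

giving chain groups C_0 ≅ Z^8, C_1 ≅ Z^9.

The boundary map ∂_1: C_1 → C_0 sends each edge [p,q] (with p < q) to q − p. For instance
  ∂[v_2,v_7] = [v_7] − [v_2].
The resulting 8×9 matrix has rank 7, and its Smith normal form has invariant factors (1,1,1,1,1,1,1).

Computing H_k = (kernel of ∂_k) / (image of ∂_{k+1}):

  H_0: rank C_0 − rank ∂_1 = 8 − 7 = 1, and the invariant factors of ∂_1 are all 1, so H_0 = Z.
  H_1: rank ker ∂_1 − rank ∂_2 = (9 − 7) − 0 = 2, and there is no ∂_2, so H_1 = Z^2.

As a check, the Euler characteristic is 8 − 9 = -1, which agrees with 1 − 2 = -1.

H_0 ≅ Z,  H_1 ≅ Z^2.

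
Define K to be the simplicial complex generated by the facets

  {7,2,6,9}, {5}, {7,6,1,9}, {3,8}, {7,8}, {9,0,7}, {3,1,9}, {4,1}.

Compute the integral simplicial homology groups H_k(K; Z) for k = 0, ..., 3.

H_0 ≅ Z^2,  H_1 ≅ Z,  H_2 = 0,  H_3 = 0.

We work with the vertex ordering 0 < 1 < 2 < 3 < 4 < 5 < 6 < 7 < 8 < 9. The simplices of K, each written with vertices in increasing order, are:

  0-simplices (10): [0], [1], [2], [3], [4], [5], [6], [7], [8], [9]
  1-simplices (16): [0,7], [0,9], [1,3], [1,4], [1,6], [1,7], [1,9], [2,6], [2,7], [2,9], [3,8], [3,9], [6,7], [6,9], [7,8], [7,9]
  2-simplices (9): [0,7,9], [1,3,9], [1,6,7], [1,6,9], [1,7,9], [2,6,7], [2,6,9], [2,7,9], [6,7,9]
  3-simplices (2): [1,6,7,9], [2,6,7,9]

Hence C_0 ≅ Z^10, C_1 ≅ Z^16, C_2 ≅ Z^9, C_3 ≅ Z^2.

Boundary ∂_1: C_1 → C_0 maps an edge to its endpoints' difference, ∂[p,q] = q − p.
As a 10×16 matrix over Z this has rank 8, with invariant factors (1,1,1,1,1,1,1,1).

∂_2: C_2 → C_1 maps a triangle to the signed sum of its edges. For instance
  ∂[0,7,9] = [7,9] − [0,9] + [0,7],
  ∂[1,6,7] = [6,7] − [1,7] + [1,6].
The 16×9 boundary matrix has rank 7 and Smith normal form diag(1,1,1,1,1,1,1).

The boundary map ∂_3: C_3 → C_2 sends each 3-simplex σ to the alternating sum Σ_i (−1)^i (σ with its i-th vertex removed). For instance
  ∂[2,6,7,9] = [6,7,9] − [2,7,9] + [2,6,9] − [2,6,7],
  ∂[1,6,7,9] = [6,7,9] − [1,7,9] + [1,6,9] − [1,6,7].
The 9×2 boundary matrix has rank 2 and Smith normal form diag(1,1).

Now H_k = ker ∂_k / im ∂_{k+1}, so:

  H_0: rank C_0 − rank ∂_1 = 10 − 8 = 2, and the invariant factors of ∂_1 are all 1, so H_0 = Z^2.
  H_1: rank ker ∂_1 − rank ∂_2 = (16 − 8) − 7 = 1, and the invariant factors of ∂_2 are all 1, so H_1 = Z.
  H_2: rank ker ∂_2 − rank ∂_3 = (9 − 7) − 2 = 0, and the invariant factors of ∂_3 are all 1, so H_2 = 0.
  H_3: rank ker ∂_3 − rank ∂_4 = (2 − 2) − 0 = 0, and there is no ∂_4, so H_3 = 0.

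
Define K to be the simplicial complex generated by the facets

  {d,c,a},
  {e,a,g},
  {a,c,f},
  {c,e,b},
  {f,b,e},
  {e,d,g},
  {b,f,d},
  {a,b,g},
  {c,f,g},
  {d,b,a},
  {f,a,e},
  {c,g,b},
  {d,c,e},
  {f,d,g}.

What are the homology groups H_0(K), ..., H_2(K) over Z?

H_0 ≅ Z,  H_1 ≅ Z^2,  H_2 ≅ Z.

Take the total order a < b < c < d < e < f < g on the vertex set. Then K (dimension 2) consists of the simplices:

  0-simplices (7): a, b, c, d, e, f, g
  1-simplices (21): ab, ac, ad, ae, af, ag, bc, bd, be, bf, bg, cd, ce, cf, cg, de, df, dg, ef, eg, fg
  2-simplices (14): abd, abg, acd, acf, aef, aeg, bce, bcg, bdf, bef, cde, cfg, deg, dfg

Hence C_0 ≅ Z^7, C_1 ≅ Z^21, C_2 ≅ Z^14.

Boundary ∂_1: C_1 → C_0 maps an edge to its endpoints' difference, ∂[p,q] = q − p. For instance
  ∂cg = g − c.
This gives a 7×21 integer matrix of rank 6; reducing to Smith normal form yields diagonal entries (1,1,1,1,1,1).

∂_2: C_2 → C_1 sends each 2-simplex [p,q,r] to [q,r] − [p,r] + [p,q]. For instance
  ∂abd = bd − ad + ab,
  ∂acd = cd − ad + ac.
The 21×14 boundary matrix has rank 13 and Smith normal form diag(1,1,1,1,1,1,1,1,1,1,1,1,1).

Now H_k = ker ∂_k / im ∂_{k+1}, so:

  H_0: rank C_0 − rank ∂_1 = 7 − 6 = 1, and the invariant factors of ∂_1 are all 1, so H_0 ≅ Z.
  H_1: rank ker ∂_1 − rank ∂_2 = (21 − 6) − 13 = 2, and the invariant factors of ∂_2 are all 1, so H_1 ≅ Z^2.
  H_2: rank ker ∂_2 − rank ∂_3 = (14 − 13) − 0 = 1, and there is no ∂_3, so H_2 ≅ Z.

As a check, the Euler characteristic is 7 − 21 + 14 = 0, which agrees with 1 − 2 + 1 = 0.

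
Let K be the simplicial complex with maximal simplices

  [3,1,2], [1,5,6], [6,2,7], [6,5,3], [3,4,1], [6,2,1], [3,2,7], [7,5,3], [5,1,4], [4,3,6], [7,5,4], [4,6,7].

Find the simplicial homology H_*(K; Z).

H_0 = Z,  H_1 = Z_2,  H_2 = 0.

Fix the vertex order 1 < 2 < 3 < 4 < 5 < 6 < 7 and write every simplex with vertices in increasing order. Then dim K = 2 and the simplices of K are:

  0-simplices (7): [1], [2], [3], [4], [5], [6], [7]
  1-simplices (18): [1,2], [1,3], [1,4], [1,5], [1,6], [2,3], [2,6], [2,7], [3,4], [3,5], [3,6], [3,7], [4,5], [4,6], [4,7], [5,6], [5,7], [6,7]
  2-simplices (12): [1,2,3], [1,2,6], [1,3,4], [1,4,5], [1,5,6], [2,3,7], [2,6,7], [3,4,6], [3,5,6], [3,5,7], [4,5,7], [4,6,7]

so the chain groups are C_0 ≅ Z^7, C_1 ≅ Z^18, C_2 ≅ Z^12.

Boundary ∂_1: C_1 → C_0 sends each edge [p,q] (with p < q) to q − p. For instance
  ∂[1,2] = [2] − [1].
As a 7×18 matrix over Z this has rank 6, with invariant factors (1,1,1,1,1,1).

Boundary ∂_2: C_2 → C_1 sends each 2-simplex [p,q,r] to [q,r] − [p,r] + [p,q]. For instance
  ∂[1,4,5] = [4,5] − [1,5] + [1,4],
  ∂[3,5,7] = [5,7] − [3,7] + [3,5].
As a 18×12 matrix over Z this has rank 12, with invariant factors (1,1,1,1,1,1,1,1,1,1,1,2).

Reading off H_k = ker ∂_k / im ∂_{k+1}:

  H_0: rank C_0 − rank ∂_1 = 7 − 6 = 1, and the invariant factors of ∂_1 are all 1, so H_0 = Z.
  H_1: rank ker ∂_1 − rank ∂_2 = (18 − 6) − 12 = 0, and ∂_2 has invariant factor 2 > 1, so H_1 = Z_2.
  H_2: rank ker ∂_2 − rank ∂_3 = (12 − 12) − 0 = 0, and there is no ∂_3, so H_2 = 0.

As a check, the Euler characteristic is 7 − 18 + 12 = 1, which agrees with 1 − 0 + 0 = 1.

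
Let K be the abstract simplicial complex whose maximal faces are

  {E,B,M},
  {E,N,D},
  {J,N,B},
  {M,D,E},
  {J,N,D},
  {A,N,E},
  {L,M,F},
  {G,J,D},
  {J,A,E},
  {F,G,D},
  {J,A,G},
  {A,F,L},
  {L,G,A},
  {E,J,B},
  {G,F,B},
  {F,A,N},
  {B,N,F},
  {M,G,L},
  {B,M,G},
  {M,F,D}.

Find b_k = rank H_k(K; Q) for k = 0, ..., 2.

Order the vertices as A < B < D < E < F < G < J < L < M < N. Listing each simplex with vertices in this order, K has dimension 2 with simplices:

  0-simplices (10): A, B, D, E, F, G, J, L, M, N
  1-simplices (30): AE, AF, AG, AJ, AL, AN, BE, BF, BG, BJ, BM, BN, DE, DF, DG, DJ, DM, DN, EJ, EM, EN, FG, FL, FM, FN, GJ, GL, GM, JN, LM
  2-simplices (20): AEJ, AEN, AFL, AFN, AGJ, AGL, BEJ, BEM, BFG, BFN, BGM, BJN, DEM, DEN, DFG, DFM, DGJ, DJN, FLM, GLM

Hence C_0 ≅ Z^10, C_1 ≅ Z^30, C_2 ≅ Z^20.

∂_1: C_1 → C_0 maps an edge to its endpoints' difference, ∂[p,q] = q − p. For instance
  ∂GL = L − G.
As a 10×30 matrix over Z this has rank 9, with invariant factors (1,1,1,1,1,1,1,1,1).

∂_2: C_2 → C_1 sends each 2-simplex [p,q,r] to [q,r] − [p,r] + [p,q]. For instance
  ∂DEM = EM − DM + DE,
  ∂AGL = GL − AL + AG.
This gives a 30×20 integer matrix of rank 20; reducing to Smith normal form yields diagonal entries (1,1,1,1,1,1,1,1,1,1,1,1,1,1,1,1,1,1,1,2).

Computing H_k = (kernel of ∂_k) / (image of ∂_{k+1}):

  H_0: rank C_0 − rank ∂_1 = 10 − 9 = 1, and the invariant factors of ∂_1 are all 1, so H_0 ≅ Z.
  H_1: rank ker ∂_1 − rank ∂_2 = (30 − 9) − 20 = 1, and ∂_2 has invariant factor 2 > 1, so H_1 ≅ Z × Z/2.
  H_2: rank ker ∂_2 − rank ∂_3 = (20 − 20) − 0 = 0, and there is no ∂_3, so H_2 ≅ 0.

As a check, the Euler characteristic is 10 − 30 + 20 = 0, which agrees with 1 − 1 + 0 = 0.

Hence the Betti numbers are b_0 = 1, b_1 = 1, b_2 = 0.

b_0 = 1, b_1 = 1, b_2 = 0.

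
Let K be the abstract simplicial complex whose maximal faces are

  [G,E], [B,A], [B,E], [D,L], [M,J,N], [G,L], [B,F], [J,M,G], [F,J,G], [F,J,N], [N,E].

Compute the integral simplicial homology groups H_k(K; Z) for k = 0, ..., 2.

H_0 ≅ Z,  H_1 ≅ Z^2,  H_2 = 0.

K has 10 vertices, 15 edges, 4 triangles.
rank ∂_0 = 0, rank ∂_1 = 9 ⇒ b_0 = 10 − 0 − 9 = 1; all invariant factors of ∂_1 are 1 so no torsion. So H_0 = Z.
rank ∂_1 = 9, rank ∂_2 = 4 ⇒ b_1 = 15 − 9 − 4 = 2; all invariant factors of ∂_2 are 1 so no torsion. So H_1 = Z^2.
rank ∂_2 = 4, rank ∂_3 = 0 ⇒ b_2 = 4 − 4 − 0 = 0. So H_2 = 0.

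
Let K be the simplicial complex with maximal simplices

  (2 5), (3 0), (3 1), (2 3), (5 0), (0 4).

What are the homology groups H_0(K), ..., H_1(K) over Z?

Order the vertices as 0 < 1 < 2 < 3 < 4 < 5. Listing each simplex with vertices in this order, K has dimension 1 with simplices:

  0-simplices (6): [0], [1], [2], [3], [4], [5]
  1-simplices (6): [0,3], [0,4], [0,5], [1,3], [2,3], [2,5]

giving chain groups C_0 ≅ Z^6, C_1 ≅ Z^6.

Boundary ∂_1: C_1 → C_0 maps an edge to its endpoints' difference, ∂[p,q] = q − p. For instance
  ∂[0,4] = [4] − [0].
This gives a 6×6 integer matrix of rank 5; reducing to Smith normal form yields diagonal entries (1,1,1,1,1).

From H_k ≅ ker(∂_k) / im(∂_{k+1}) we obtain:

  H_0: rank C_0 − rank ∂_1 = 6 − 5 = 1, and the invariant factors of ∂_1 are all 1, so H_0 ≅ Z.
  H_1: rank ker ∂_1 − rank ∂_2 = (6 − 5) − 0 = 1, and there is no ∂_2, so H_1 ≅ Z.

H_0 = Z,  H_1 = Z.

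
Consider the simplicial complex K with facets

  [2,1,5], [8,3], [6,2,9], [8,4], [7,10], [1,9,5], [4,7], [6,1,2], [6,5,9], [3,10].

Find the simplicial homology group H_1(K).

Take the total order 1 < 2 < 3 < 4 < 5 < 6 < 7 < 8 < 9 < 10 on the vertex set. Then K (dimension 2) consists of the simplices:

  0-simplices (10): [1], [2], [3], [4], [5], [6], [7], [8], [9], [10]
  1-simplices (15): [1,2], [1,5], [1,6], [1,9], [2,5], [2,6], [2,9], [3,8], [3,10], [4,7], [4,8], [5,6], [5,9], [6,9], [7,10]
  2-simplices (5): [1,2,5], [1,2,6], [1,5,9], [2,6,9], [5,6,9]

so the chain groups are C_0 ≅ Z^10, C_1 ≅ Z^15, C_2 ≅ Z^5.

∂_1: C_1 → C_0 sends each edge [p,q] (with p < q) to q − p. For instance
  ∂[5,9] = [9] − [5].
The resulting 10×15 matrix has rank 8, and its Smith normal form has invariant factors (1,1,1,1,1,1,1,1).

∂_2: C_2 → C_1 maps a triangle to the signed sum of its edges. For instance
  ∂[1,2,5] = [2,5] − [1,5] + [1,2],
  ∂[2,6,9] = [6,9] − [2,9] + [2,6].
As a 15×5 matrix over Z this has rank 5, with invariant factors (1,1,1,1,1).

Computing H_k = (kernel of ∂_k) / (image of ∂_{k+1}):

  H_1: rank ker ∂_1 − rank ∂_2 = (15 − 8) − 5 = 2, and the invariant factors of ∂_2 are all 1, so H_1 = Z^2.

(K is a triangulation of the disjoint union of the Möbius band and the circle S^1.)

H_1 = Z^2.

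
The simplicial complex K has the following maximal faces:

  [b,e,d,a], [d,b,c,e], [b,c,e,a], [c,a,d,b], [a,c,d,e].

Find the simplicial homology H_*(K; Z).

H_0 ≅ Z,  H_1 = 0,  H_2 = 0,  H_3 ≅ Z.

Order the vertices as a < b < c < d < e. Listing each simplex with vertices in this order, K has dimension 3 with simplices:

  0-simplices (5): a, b, c, d, e
  1-simplices (10): ab, ac, ad, ae, bc, bd, be, cd, ce, de
  2-simplices (10): abc, abd, abe, acd, ace, ade, bcd, bce, bde, cde
  3-simplices (5): abcd, abce, abde, acde, bcde

so the chain groups are C_0 ≅ Z^5, C_1 ≅ Z^10, C_2 ≅ Z^10, C_3 ≅ Z^5.

∂_1: C_1 → C_0 maps an edge to its endpoints' difference, ∂[p,q] = q − p.
The 5×10 boundary matrix has rank 4 and Smith normal form diag(1,1,1,1).

∂_2: C_2 → C_1 sends each 2-simplex [p,q,r] to [q,r] − [p,r] + [p,q]. For instance
  ∂ace = ce − ae + ac,
  ∂abe = be − ae + ab.
The resulting 10×10 matrix has rank 6, and its Smith normal form has invariant factors (1,1,1,1,1,1).

∂_3: C_3 → C_2 sends each 3-simplex σ to the alternating sum Σ_i (−1)^i (σ with its i-th vertex removed). For instance
  ∂acde = cde − ade + ace − acd,
  ∂abde = bde − ade + abe − abd.
As a 10×5 matrix over Z this has rank 4, with invariant factors (1,1,1,1).

From H_k ≅ ker(∂_k) / im(∂_{k+1}) we obtain:

  H_0: rank C_0 − rank ∂_1 = 5 − 4 = 1, and the invariant factors of ∂_1 are all 1, so H_0 ≅ Z.
  H_1: rank ker ∂_1 − rank ∂_2 = (10 − 4) − 6 = 0, and the invariant factors of ∂_2 are all 1, so H_1 ≅ 0.
  H_2: rank ker ∂_2 − rank ∂_3 = (10 − 6) − 4 = 0, and the invariant factors of ∂_3 are all 1, so H_2 ≅ 0.
  H_3: rank ker ∂_3 − rank ∂_4 = (5 − 4) − 0 = 1, and there is no ∂_4, so H_3 ≅ Z.

(K is a triangulation of the 3-sphere S^3.)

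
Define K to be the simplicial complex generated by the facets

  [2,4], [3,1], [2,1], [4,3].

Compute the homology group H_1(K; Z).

H_1 ≅ Z.

Take the total order 1 < 2 < 3 < 4 on the vertex set. Then K (dimension 1) consists of the simplices:

  0-simplices (4): [1], [2], [3], [4]
  1-simplices (4): [1,2], [1,3], [2,4], [3,4]

so the chain groups are C_0 ≅ Z^4, C_1 ≅ Z^4.

∂_1: C_1 → C_0 is given by ∂[p,q] = [q] − [p]. For instance
  ∂[2,4] = [4] − [2].
The 4×4 boundary matrix has rank 3 and Smith normal form diag(1,1,1).

Now H_k = ker ∂_k / im ∂_{k+1}, so:

  H_1: rank ker ∂_1 − rank ∂_2 = (4 − 3) − 0 = 1, and there is no ∂_2, so H_1 = Z.

(K is a triangulation of the circle S^1.)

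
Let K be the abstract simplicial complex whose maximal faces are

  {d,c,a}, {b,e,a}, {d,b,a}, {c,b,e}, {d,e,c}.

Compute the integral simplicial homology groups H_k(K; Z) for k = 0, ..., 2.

Fix the vertex order a < b < c < d < e and write every simplex with vertices in increasing order. Then dim K = 2 and the simplices of K are:

  0-simplices (5): a, b, c, d, e
  1-simplices (10): ab, ac, ad, ae, bc, bd, be, cd, ce, de
  2-simplices (5): abd, abe, acd, bce, cde

so the chain groups are C_0 ≅ Z^5, C_1 ≅ Z^10, C_2 ≅ Z^5.

∂_1: C_1 → C_0 maps an edge to its endpoints' difference, ∂[p,q] = q − p. For instance
  ∂ce = e − c.
The resulting 5×10 matrix has rank 4, and its Smith normal form has invariant factors (1,1,1,1).

The boundary map ∂_2: C_2 → C_1 maps a triangle to the signed sum of its edges. For instance
  ∂bce = ce − be + bc,
  ∂cde = de − ce + cd.
The 10×5 boundary matrix has rank 5 and Smith normal form diag(1,1,1,1,1).

Reading off H_k = ker ∂_k / im ∂_{k+1}:

  H_0: rank C_0 − rank ∂_1 = 5 − 4 = 1, and the invariant factors of ∂_1 are all 1, so H_0 = Z.
  H_1: rank ker ∂_1 − rank ∂_2 = (10 − 4) − 5 = 1, and the invariant factors of ∂_2 are all 1, so H_1 = Z.
  H_2: rank ker ∂_2 − rank ∂_3 = (5 − 5) − 0 = 0, and there is no ∂_3, so H_2 = 0.

H_0 ≅ Z,  H_1 ≅ Z,  H_2 = 0.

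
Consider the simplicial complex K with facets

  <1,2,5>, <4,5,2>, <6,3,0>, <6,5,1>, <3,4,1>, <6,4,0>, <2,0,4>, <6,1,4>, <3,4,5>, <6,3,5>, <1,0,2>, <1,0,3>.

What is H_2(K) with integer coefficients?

Fix the vertex order 0 < 1 < 2 < 3 < 4 < 5 < 6 and write every simplex with vertices in increasing order. Then dim K = 2 and the simplices of K are:

  0-simplices (7): [0], [1], [2], [3], [4], [5], [6]
  1-simplices (18): [0,1], [0,2], [0,3], [0,4], [0,6], [1,2], [1,3], [1,4], [1,5], [1,6], [2,4], [2,5], [3,4], [3,5], [3,6], [4,5], [4,6], [5,6]
  2-simplices (12): [0,1,2], [0,1,3], [0,2,4], [0,3,6], [0,4,6], [1,2,5], [1,3,4], [1,4,6], [1,5,6], [2,4,5], [3,4,5], [3,5,6]

so the chain groups are C_0 ≅ Z^7, C_1 ≅ Z^18, C_2 ≅ Z^12.

Boundary ∂_1: C_1 → C_0 maps an edge to its endpoints' difference, ∂[p,q] = q − p.
The 7×18 boundary matrix has rank 6 and Smith normal form diag(1,1,1,1,1,1).

∂_2: C_2 → C_1 maps a triangle to the signed sum of its edges. For instance
  ∂[3,5,6] = [5,6] − [3,6] + [3,5],
  ∂[0,2,4] = [2,4] − [0,4] + [0,2].
The resulting 18×12 matrix has rank 12, and its Smith normal form has invariant factors (1,1,1,1,1,1,1,1,1,1,1,2).

Reading off H_k = ker ∂_k / im ∂_{k+1}:

  H_2: rank ker ∂_2 − rank ∂_3 = (12 − 12) − 0 = 0, and there is no ∂_3, so H_2 ≅ 0.

(K is a triangulation of the real projective plane RP^2.)

H_2 = 0.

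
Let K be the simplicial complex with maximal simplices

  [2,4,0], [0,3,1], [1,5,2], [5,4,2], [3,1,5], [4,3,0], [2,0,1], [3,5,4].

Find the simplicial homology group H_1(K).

H_1 = 0.

We work with the vertex ordering 0 < 1 < 2 < 3 < 4 < 5. The simplices of K, each written with vertices in increasing order, are:

  0-simplices (6): [0], [1], [2], [3], [4], [5]
  1-simplices (12): [0,1], [0,2], [0,3], [0,4], [1,2], [1,3], [1,5], [2,4], [2,5], [3,4], [3,5], [4,5]
  2-simplices (8): [0,1,2], [0,1,3], [0,2,4], [0,3,4], [1,2,5], [1,3,5], [2,4,5], [3,4,5]

giving chain groups C_0 ≅ Z^6, C_1 ≅ Z^12, C_2 ≅ Z^8.

Boundary ∂_1: C_1 → C_0 sends each edge [p,q] (with p < q) to q − p. For instance
  ∂[0,1] = [1] − [0].
The 6×12 boundary matrix has rank 5 and Smith normal form diag(1,1,1,1,1).

∂_2: C_2 → C_1 sends each 2-simplex [p,q,r] to [q,r] − [p,r] + [p,q]. For instance
  ∂[3,4,5] = [4,5] − [3,5] + [3,4],
  ∂[0,1,3] = [1,3] − [0,3] + [0,1].
The resulting 12×8 matrix has rank 7, and its Smith normal form has invariant factors (1,1,1,1,1,1,1).

Reading off H_k = ker ∂_k / im ∂_{k+1}:

  H_1: rank ker ∂_1 − rank ∂_2 = (12 − 5) − 7 = 0, and the invariant factors of ∂_2 are all 1, so H_1 ≅ 0.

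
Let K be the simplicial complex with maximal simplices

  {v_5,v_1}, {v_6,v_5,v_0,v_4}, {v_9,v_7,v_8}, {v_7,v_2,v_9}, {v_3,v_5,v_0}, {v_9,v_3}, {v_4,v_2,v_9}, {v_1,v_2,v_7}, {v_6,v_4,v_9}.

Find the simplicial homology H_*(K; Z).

Fix the vertex order v_0 < v_1 < v_2 < v_3 < v_4 < v_5 < v_6 < v_7 < v_8 < v_9 and write every simplex with vertices in increasing order. Then dim K = 3 and the simplices of K are:

  0-simplices (10): [v_0], [v_1], [v_2], [v_3], [v_4], [v_5], [v_6], [v_7], [v_8], [v_9]
  1-simplices (20): (20 of them)
  2-simplices (10): [v_0,v_3,v_5], [v_0,v_4,v_5], [v_0,v_4,v_6], [v_0,v_5,v_6], [v_1,v_2,v_7], [v_2,v_4,v_9], [v_2,v_7,v_9], [v_4,v_5,v_6], [v_4,v_6,v_9], [v_7,v_8,v_9]
  3-simplices (1): [v_0,v_4,v_5,v_6]

giving chain groups C_0 ≅ Z^10, C_1 ≅ Z^20, C_2 ≅ Z^10, C_3 ≅ Z^1.

Boundary ∂_1: C_1 → C_0 maps an edge to its endpoints' difference, ∂[p,q] = q − p. For instance
  ∂[v_4,v_6] = [v_6] − [v_4].
This gives a 10×20 integer matrix of rank 9; reducing to Smith normal form yields diagonal entries (1,1,1,1,1,1,1,1,1).

The boundary map ∂_2: C_2 → C_1 sends each 2-simplex [p,q,r] to [q,r] − [p,r] + [p,q]. For instance
  ∂[v_7,v_8,v_9] = [v_8,v_9] − [v_7,v_9] + [v_7,v_8],
  ∂[v_0,v_4,v_6] = [v_4,v_6] − [v_0,v_6] + [v_0,v_4].
This gives a 20×10 integer matrix of rank 9; reducing to Smith normal form yields diagonal entries (1,1,1,1,1,1,1,1,1).

The boundary map ∂_3: C_3 → C_2 sends each 3-simplex σ to the alternating sum Σ_i (−1)^i (σ with its i-th vertex removed). For instance
  ∂[v_0,v_4,v_5,v_6] = [v_4,v_5,v_6] − [v_0,v_5,v_6] + [v_0,v_4,v_6] − [v_0,v_4,v_5].
The 10×1 boundary matrix has rank 1 and Smith normal form diag(1).

Reading off H_k = ker ∂_k / im ∂_{k+1}:

  H_0: rank C_0 − rank ∂_1 = 10 − 9 = 1, and the invariant factors of ∂_1 are all 1, so H_0 = Z.
  H_1: rank ker ∂_1 − rank ∂_2 = (20 − 9) − 9 = 2, and the invariant factors of ∂_2 are all 1, so H_1 = Z^2.
  H_2: rank ker ∂_2 − rank ∂_3 = (10 − 9) − 1 = 0, and the invariant factors of ∂_3 are all 1, so H_2 = 0.
  H_3: rank ker ∂_3 − rank ∂_4 = (1 − 1) − 0 = 0, and there is no ∂_4, so H_3 = 0.

As a check, the Euler characteristic is 10 − 20 + 10 − 1 = -1, which agrees with 1 − 2 + 0 − 0 = -1.

H_0 = Z,  H_1 = Z^2,  H_2 = 0,  H_3 = 0.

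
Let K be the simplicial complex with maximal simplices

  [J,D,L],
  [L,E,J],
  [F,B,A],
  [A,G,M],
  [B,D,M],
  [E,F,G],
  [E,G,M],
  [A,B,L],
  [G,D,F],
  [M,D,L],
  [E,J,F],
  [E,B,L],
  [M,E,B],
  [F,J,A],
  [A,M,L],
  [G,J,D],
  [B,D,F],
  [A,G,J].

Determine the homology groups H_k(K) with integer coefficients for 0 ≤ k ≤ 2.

Fix the vertex order A < B < D < E < F < G < J < L < M and write every simplex with vertices in increasing order. Then dim K = 2 and the simplices of K are:

  0-simplices (9): A, B, D, E, F, G, J, L, M
  1-simplices (27): AB, AF, AG, AJ, AL, AM, BD, BE, BF, BL, BM, DF, DG, DJ, DL, DM, EF, EG, EJ, EL, EM, FG, FJ, GJ, GM, JL, LM
  2-simplices (18): ABF, ABL, AFJ, AGJ, AGM, ALM, BDF, BDM, BEL, BEM, DFG, DGJ, DJL, DLM, EFG, EFJ, EGM, EJL

Hence C_0 ≅ Z^9, C_1 ≅ Z^27, C_2 ≅ Z^18.

Boundary ∂_1: C_1 → C_0 is given by ∂[p,q] = [q] − [p].
The 9×27 boundary matrix has rank 8 and Smith normal form diag(1,1,1,1,1,1,1,1).

∂_2: C_2 → C_1 sends each 2-simplex [p,q,r] to [q,r] − [p,r] + [p,q]. For instance
  ∂DGJ = GJ − DJ + DG,
  ∂DLM = LM − DM + DL.
As a 27×18 matrix over Z this has rank 18, with invariant factors (1,1,1,1,1,1,1,1,1,1,1,1,1,1,1,1,1,2).

From H_k ≅ ker(∂_k) / im(∂_{k+1}) we obtain:

  H_0: rank C_0 − rank ∂_1 = 9 − 8 = 1, and the invariant factors of ∂_1 are all 1, so H_0 = Z.
  H_1: rank ker ∂_1 − rank ∂_2 = (27 − 8) − 18 = 1, and ∂_2 has invariant factor 2 > 1, so H_1 = Z ⊕ Z/2.
  H_2: rank ker ∂_2 − rank ∂_3 = (18 − 18) − 0 = 0, and there is no ∂_3, so H_2 = 0.

H_0 = Z,  H_1 = Z ⊕ Z/2,  H_2 = 0.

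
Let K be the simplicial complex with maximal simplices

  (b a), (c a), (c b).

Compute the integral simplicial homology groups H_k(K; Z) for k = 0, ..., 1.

H_0 = Z,  H_1 = Z.

Order the vertices as a < b < c. Listing each simplex with vertices in this order, K has dimension 1 with simplices:

  0-simplices (3): a, b, c
  1-simplices (3): ab, ac, bc

Hence C_0 ≅ Z^3, C_1 ≅ Z^3.

∂_1: C_1 → C_0 maps an edge to its endpoints' difference, ∂[p,q] = q − p.
As a 3×3 matrix over Z this has rank 2, with invariant factors (1,1).

Reading off H_k = ker ∂_k / im ∂_{k+1}:

  H_0: rank C_0 − rank ∂_1 = 3 − 2 = 1, and the invariant factors of ∂_1 are all 1, so H_0 ≅ Z.
  H_1: rank ker ∂_1 − rank ∂_2 = (3 − 2) − 0 = 1, and there is no ∂_2, so H_1 ≅ Z.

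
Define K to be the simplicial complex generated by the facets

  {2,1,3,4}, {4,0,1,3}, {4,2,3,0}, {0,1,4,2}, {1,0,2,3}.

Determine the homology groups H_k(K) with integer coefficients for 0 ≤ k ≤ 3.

K has 5 vertices, 10 edges, 10 triangles, 5 3-simplices.
rank ∂_0 = 0, rank ∂_1 = 4 ⇒ b_0 = 5 − 0 − 4 = 1; all invariant factors of ∂_1 are 1 so no torsion. So H_0 ≅ Z.
rank ∂_1 = 4, rank ∂_2 = 6 ⇒ b_1 = 10 − 4 − 6 = 0; all invariant factors of ∂_2 are 1 so no torsion. So H_1 ≅ 0.
rank ∂_2 = 6, rank ∂_3 = 4 ⇒ b_2 = 10 − 6 − 4 = 0; all invariant factors of ∂_3 are 1 so no torsion. So H_2 ≅ 0.
rank ∂_3 = 4, rank ∂_4 = 0 ⇒ b_3 = 5 − 4 − 0 = 1. So H_3 ≅ Z.

H_0 ≅ Z,  H_1 = 0,  H_2 = 0,  H_3 ≅ Z.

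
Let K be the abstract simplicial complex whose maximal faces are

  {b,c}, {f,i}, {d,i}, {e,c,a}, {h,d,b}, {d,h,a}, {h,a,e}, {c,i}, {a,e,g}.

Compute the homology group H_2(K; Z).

Fix the vertex order a < b < c < d < e < f < g < h < i and write every simplex with vertices in increasing order. Then dim K = 2 and the simplices of K are:

  0-simplices (9): a, b, c, d, e, f, g, h, i
  1-simplices (15): ac, ad, ae, ag, ah, bc, bd, bh, ce, ci, dh, di, eg, eh, fi
  2-simplices (5): ace, adh, aeg, aeh, bdh

so the chain groups are C_0 ≅ Z^9, C_1 ≅ Z^15, C_2 ≅ Z^5.

∂_1: C_1 → C_0 maps an edge to its endpoints' difference, ∂[p,q] = q − p. For instance
  ∂ad = d − a.
This gives a 9×15 integer matrix of rank 8; reducing to Smith normal form yields diagonal entries (1,1,1,1,1,1,1,1).

Boundary ∂_2: C_2 → C_1 acts by ∂[p,q,r] = [q,r] − [p,r] + [p,q]. For instance
  ∂aeg = eg − ag + ae,
  ∂ace = ce − ae + ac.
The 15×5 boundary matrix has rank 5 and Smith normal form diag(1,1,1,1,1).

Reading off H_k = ker ∂_k / im ∂_{k+1}:

  H_2: rank ker ∂_2 − rank ∂_3 = (5 − 5) − 0 = 0, and there is no ∂_3, so H_2 = 0.

H_2 = 0.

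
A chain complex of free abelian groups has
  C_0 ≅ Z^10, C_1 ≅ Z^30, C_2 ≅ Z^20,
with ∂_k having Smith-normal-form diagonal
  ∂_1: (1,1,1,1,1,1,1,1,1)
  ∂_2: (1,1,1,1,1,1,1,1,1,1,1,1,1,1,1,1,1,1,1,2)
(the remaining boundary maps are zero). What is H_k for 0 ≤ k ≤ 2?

H_0: b_0 = 10 − 0 − 9 = 1; torsion from ∂_1 factors > 1: none. So H_0 ≅ Z.
H_1: b_1 = 30 − 9 − 20 = 1; torsion from ∂_2 factors > 1: [2]. So H_1 ≅ Z ⊕ Z/2.
H_2: b_2 = 20 − 20 − 0 = 0; torsion from ∂_3 factors > 1: none. So H_2 ≅ 0.

H_0 ≅ Z,  H_1 ≅ Z ⊕ Z/2,  H_2 = 0.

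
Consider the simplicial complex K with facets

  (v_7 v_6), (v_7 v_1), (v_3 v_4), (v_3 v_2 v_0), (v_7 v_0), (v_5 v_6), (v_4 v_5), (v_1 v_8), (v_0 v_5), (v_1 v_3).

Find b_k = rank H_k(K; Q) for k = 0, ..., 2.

b_0 = 1, b_1 = 3, b_2 = 0.

Order the vertices as v_0 < v_1 < v_2 < v_3 < v_4 < v_5 < v_6 < v_7 < v_8. Listing each simplex with vertices in this order, K has dimension 2 with simplices:

  0-simplices (9): [v_0], [v_1], [v_2], [v_3], [v_4], [v_5], [v_6], [v_7], [v_8]
  1-simplices (12): [v_0,v_2], [v_0,v_3], [v_0,v_5], [v_0,v_7], [v_1,v_3], [v_1,v_7], [v_1,v_8], [v_2,v_3], [v_3,v_4], [v_4,v_5], [v_5,v_6], [v_6,v_7]
  2-simplices (1): [v_0,v_2,v_3]

so the chain groups are C_0 ≅ Z^9, C_1 ≅ Z^12, C_2 ≅ Z^1.

Boundary ∂_1: C_1 → C_0 sends each edge [p,q] (with p < q) to q − p. For instance
  ∂[v_2,v_3] = [v_3] − [v_2].
As a 9×12 matrix over Z this has rank 8, with invariant factors (1,1,1,1,1,1,1,1).

∂_2: C_2 → C_1 maps a triangle to the signed sum of its edges. For instance
  ∂[v_0,v_2,v_3] = [v_2,v_3] − [v_0,v_3] + [v_0,v_2].
As a 12×1 matrix over Z this has rank 1, with invariant factors (1).

Now H_k = ker ∂_k / im ∂_{k+1}, so:

  H_0: rank C_0 − rank ∂_1 = 9 − 8 = 1, and the invariant factors of ∂_1 are all 1, so H_0 = Z.
  H_1: rank ker ∂_1 − rank ∂_2 = (12 − 8) − 1 = 3, and the invariant factors of ∂_2 are all 1, so H_1 = Z^3.
  H_2: rank ker ∂_2 − rank ∂_3 = (1 − 1) − 0 = 0, and there is no ∂_3, so H_2 = 0.

As a check, the Euler characteristic is 9 − 12 + 1 = -2, which agrees with 1 − 3 + 0 = -2.

Hence the Betti numbers are b_0 = 1, b_1 = 3, b_2 = 0.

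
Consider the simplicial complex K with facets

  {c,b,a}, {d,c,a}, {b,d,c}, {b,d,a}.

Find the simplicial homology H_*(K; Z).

Fix the vertex order a < b < c < d and write every simplex with vertices in increasing order. Then dim K = 2 and the simplices of K are:

  0-simplices (4): a, b, c, d
  1-simplices (6): ab, ac, ad, bc, bd, cd
  2-simplices (4): abc, abd, acd, bcd

Hence C_0 ≅ Z^4, C_1 ≅ Z^6, C_2 ≅ Z^4.

Boundary ∂_1: C_1 → C_0 sends each edge [p,q] (with p < q) to q − p. For instance
  ∂ac = c − a.
The resulting 4×6 matrix has rank 3, and its Smith normal form has invariant factors (1,1,1).

The boundary map ∂_2: C_2 → C_1 maps a triangle to the signed sum of its edges. For instance
  ∂abd = bd − ad + ab,
  ∂bcd = cd − bd + bc.
This gives a 6×4 integer matrix of rank 3; reducing to Smith normal form yields diagonal entries (1,1,1).

Computing H_k = (kernel of ∂_k) / (image of ∂_{k+1}):

  H_0: rank C_0 − rank ∂_1 = 4 − 3 = 1, and the invariant factors of ∂_1 are all 1, so H_0 ≅ Z.
  H_1: rank ker ∂_1 − rank ∂_2 = (6 − 3) − 3 = 0, and the invariant factors of ∂_2 are all 1, so H_1 ≅ 0.
  H_2: rank ker ∂_2 − rank ∂_3 = (4 − 3) − 0 = 1, and there is no ∂_3, so H_2 ≅ Z.

H_0 ≅ Z,  H_1 = 0,  H_2 ≅ Z.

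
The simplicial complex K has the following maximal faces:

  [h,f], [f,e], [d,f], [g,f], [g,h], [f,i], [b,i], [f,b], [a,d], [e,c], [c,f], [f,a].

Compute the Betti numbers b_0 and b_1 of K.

Order the vertices as a < b < c < d < e < f < g < h < i. Listing each simplex with vertices in this order, K has dimension 1 with simplices:

  0-simplices (9): a, b, c, d, e, f, g, h, i
  1-simplices (12): ad, af, bf, bi, ce, cf, df, ef, fg, fh, fi, gh

Hence C_0 ≅ Z^9, C_1 ≅ Z^12.

The boundary map ∂_1: C_1 → C_0 maps an edge to its endpoints' difference, ∂[p,q] = q − p. For instance
  ∂af = f − a.
This gives a 9×12 integer matrix of rank 8; reducing to Smith normal form yields diagonal entries (1,1,1,1,1,1,1,1).

Computing H_k = (kernel of ∂_k) / (image of ∂_{k+1}):

  H_0: rank C_0 − rank ∂_1 = 9 − 8 = 1, and the invariant factors of ∂_1 are all 1, so H_0 = Z.
  H_1: rank ker ∂_1 − rank ∂_2 = (12 − 8) − 0 = 4, and there is no ∂_2, so H_1 = Z^4.

As a check, the Euler characteristic is 9 − 12 = -3, which agrees with 1 − 4 = -3.

Hence the Betti numbers are b_0 = 1, b_1 = 4.

b_0 = 1, b_1 = 4.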